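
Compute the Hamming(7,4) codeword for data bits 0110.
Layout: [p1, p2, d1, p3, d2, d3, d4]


Parity bits: p1=1, p2=1, p3=0

1100110


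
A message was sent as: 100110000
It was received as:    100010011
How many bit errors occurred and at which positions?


XOR: 000100011

3 error(s) at position(s): 3, 7, 8


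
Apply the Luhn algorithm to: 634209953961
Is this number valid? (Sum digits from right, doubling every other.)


Luhn sum = 58
58 mod 10 = 8

Invalid (Luhn sum mod 10 = 8)


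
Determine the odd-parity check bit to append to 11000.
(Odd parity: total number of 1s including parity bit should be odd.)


Number of 1s in data: 2
Parity bit: 1

1


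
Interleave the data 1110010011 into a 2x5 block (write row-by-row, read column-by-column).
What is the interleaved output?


Matrix:
  11100
  10011
Read columns: 1110100101

1110100101


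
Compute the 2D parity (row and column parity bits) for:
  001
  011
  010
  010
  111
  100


Row parities: 101111
Column parities: 001

Row P: 101111, Col P: 001, Corner: 1


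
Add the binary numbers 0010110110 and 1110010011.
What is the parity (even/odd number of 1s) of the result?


0010110110 = 182
1110010011 = 915
Sum = 1097 = 10001001001
1s count = 4

even parity (4 ones in 10001001001)


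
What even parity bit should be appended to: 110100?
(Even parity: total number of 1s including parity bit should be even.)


Number of 1s in data: 3
Parity bit: 1

1


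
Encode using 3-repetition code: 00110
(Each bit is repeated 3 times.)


Each bit -> 3 copies

000000111111000


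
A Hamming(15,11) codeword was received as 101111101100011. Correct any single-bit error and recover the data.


Syndrome = 0: no error detected

Data: 11111100011 (no errors)


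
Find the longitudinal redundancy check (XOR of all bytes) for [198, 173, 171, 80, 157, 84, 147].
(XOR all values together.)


XOR chain: 198 ^ 173 ^ 171 ^ 80 ^ 157 ^ 84 ^ 147 = 202

202


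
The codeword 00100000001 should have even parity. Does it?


Number of 1s: 2

Yes, parity is correct (2 ones)


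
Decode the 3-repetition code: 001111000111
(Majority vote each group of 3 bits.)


Groups: 001, 111, 000, 111
Majority votes: 0101

0101


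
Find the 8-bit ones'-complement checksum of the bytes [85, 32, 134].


Sum = 251 mod 256 = 251
Complement = 4

4


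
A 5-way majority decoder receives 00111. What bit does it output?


Ones: 3 out of 5
Threshold: 3

1 (3/5 voted 1)


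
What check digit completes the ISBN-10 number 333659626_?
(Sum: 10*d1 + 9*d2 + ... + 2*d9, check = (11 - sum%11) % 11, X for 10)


Weighted sum: 240
240 mod 11 = 9

Check digit: 2


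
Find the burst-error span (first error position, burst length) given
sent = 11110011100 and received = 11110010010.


XOR: 00000001110

Burst at position 7, length 3


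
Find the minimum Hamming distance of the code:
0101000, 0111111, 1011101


Comparing all pairs, minimum distance: 3
Can detect 2 errors, correct 1 errors

3


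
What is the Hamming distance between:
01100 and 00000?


XOR: 01100
Count of 1s: 2

2


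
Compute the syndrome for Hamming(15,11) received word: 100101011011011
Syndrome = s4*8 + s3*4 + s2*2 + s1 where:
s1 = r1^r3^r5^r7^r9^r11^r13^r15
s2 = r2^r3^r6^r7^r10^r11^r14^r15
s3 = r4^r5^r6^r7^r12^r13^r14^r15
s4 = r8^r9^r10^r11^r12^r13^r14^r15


s1=0, s2=0, s3=1, s4=0

Syndrome = 4 (error at position 4)


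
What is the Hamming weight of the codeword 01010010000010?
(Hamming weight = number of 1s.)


Counting 1s in 01010010000010

4


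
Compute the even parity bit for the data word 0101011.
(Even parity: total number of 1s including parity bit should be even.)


Number of 1s in data: 4
Parity bit: 0

0


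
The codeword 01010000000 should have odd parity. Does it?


Number of 1s: 2

No, parity error (2 ones)


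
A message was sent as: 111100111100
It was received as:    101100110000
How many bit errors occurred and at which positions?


XOR: 010000001100

3 error(s) at position(s): 1, 8, 9


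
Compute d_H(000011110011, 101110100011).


XOR: 101101010000
Count of 1s: 5

5


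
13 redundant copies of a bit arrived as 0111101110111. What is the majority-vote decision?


Ones: 10 out of 13
Threshold: 7

1 (10/13 voted 1)


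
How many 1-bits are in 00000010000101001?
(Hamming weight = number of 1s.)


Counting 1s in 00000010000101001

4


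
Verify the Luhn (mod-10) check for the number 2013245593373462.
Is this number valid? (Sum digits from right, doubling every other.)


Luhn sum = 63
63 mod 10 = 3

Invalid (Luhn sum mod 10 = 3)


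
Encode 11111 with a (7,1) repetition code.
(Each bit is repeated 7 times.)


Each bit -> 7 copies

11111111111111111111111111111111111


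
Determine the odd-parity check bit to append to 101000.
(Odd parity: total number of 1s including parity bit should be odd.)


Number of 1s in data: 2
Parity bit: 1

1


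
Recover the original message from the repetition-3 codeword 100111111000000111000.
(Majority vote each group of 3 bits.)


Groups: 100, 111, 111, 000, 000, 111, 000
Majority votes: 0110010

0110010


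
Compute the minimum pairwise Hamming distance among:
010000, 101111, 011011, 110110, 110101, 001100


Comparing all pairs, minimum distance: 2
Can detect 1 errors, correct 0 errors

2


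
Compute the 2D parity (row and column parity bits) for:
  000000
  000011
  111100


Row parities: 000
Column parities: 111111

Row P: 000, Col P: 111111, Corner: 0


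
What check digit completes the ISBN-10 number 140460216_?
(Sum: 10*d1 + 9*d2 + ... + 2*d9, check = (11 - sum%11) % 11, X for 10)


Weighted sum: 133
133 mod 11 = 1

Check digit: X


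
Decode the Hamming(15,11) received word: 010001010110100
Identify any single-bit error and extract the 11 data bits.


Syndrome = 0: no error detected

Data: 00100110100 (no errors)


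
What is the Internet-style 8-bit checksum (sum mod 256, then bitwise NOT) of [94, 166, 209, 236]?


Sum = 705 mod 256 = 193
Complement = 62

62


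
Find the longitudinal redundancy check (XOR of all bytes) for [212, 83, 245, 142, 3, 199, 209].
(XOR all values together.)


XOR chain: 212 ^ 83 ^ 245 ^ 142 ^ 3 ^ 199 ^ 209 = 233

233


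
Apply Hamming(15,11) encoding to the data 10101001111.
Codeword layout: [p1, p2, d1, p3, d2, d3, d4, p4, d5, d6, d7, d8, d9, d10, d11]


Parity bits: p1=0, p2=0, p3=1, p4=1

001101011001111


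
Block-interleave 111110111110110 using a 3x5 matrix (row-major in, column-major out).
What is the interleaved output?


Matrix:
  11111
  01111
  10110
Read columns: 101110111111110

101110111111110


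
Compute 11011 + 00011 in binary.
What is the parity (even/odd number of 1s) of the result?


11011 = 27
00011 = 3
Sum = 30 = 11110
1s count = 4

even parity (4 ones in 11110)


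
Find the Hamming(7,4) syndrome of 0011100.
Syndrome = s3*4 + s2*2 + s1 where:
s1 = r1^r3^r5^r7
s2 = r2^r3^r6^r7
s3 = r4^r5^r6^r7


s1=0, s2=1, s3=0

Syndrome = 2 (error at position 2)


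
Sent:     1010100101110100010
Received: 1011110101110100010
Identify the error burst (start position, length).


XOR: 0001010000000000000

Burst at position 3, length 3


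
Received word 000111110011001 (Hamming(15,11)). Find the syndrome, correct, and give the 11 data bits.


Syndrome = 0: no error detected

Data: 01110011001 (no errors)


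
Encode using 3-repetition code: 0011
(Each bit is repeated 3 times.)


Each bit -> 3 copies

000000111111


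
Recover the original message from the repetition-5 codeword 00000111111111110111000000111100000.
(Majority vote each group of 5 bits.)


Groups: 00000, 11111, 11111, 10111, 00000, 01111, 00000
Majority votes: 0111010

0111010


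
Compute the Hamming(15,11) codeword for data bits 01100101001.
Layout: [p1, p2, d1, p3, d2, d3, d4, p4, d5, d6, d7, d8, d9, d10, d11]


Parity bits: p1=0, p2=1, p3=0, p4=1

010011010101001


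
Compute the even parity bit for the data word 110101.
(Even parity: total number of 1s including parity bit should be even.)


Number of 1s in data: 4
Parity bit: 0

0


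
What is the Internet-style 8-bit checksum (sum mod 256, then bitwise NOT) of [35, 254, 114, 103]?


Sum = 506 mod 256 = 250
Complement = 5

5


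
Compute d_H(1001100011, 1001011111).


XOR: 0000111100
Count of 1s: 4

4


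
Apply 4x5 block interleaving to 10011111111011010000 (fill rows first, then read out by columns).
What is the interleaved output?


Matrix:
  10011
  11111
  10110
  10000
Read columns: 11110100011011101100

11110100011011101100


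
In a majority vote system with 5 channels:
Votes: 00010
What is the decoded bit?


Ones: 1 out of 5
Threshold: 3

0 (1/5 voted 1)


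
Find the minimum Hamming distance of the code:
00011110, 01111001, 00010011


Comparing all pairs, minimum distance: 3
Can detect 2 errors, correct 1 errors

3


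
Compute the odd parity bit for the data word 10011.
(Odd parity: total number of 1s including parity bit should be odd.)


Number of 1s in data: 3
Parity bit: 0

0


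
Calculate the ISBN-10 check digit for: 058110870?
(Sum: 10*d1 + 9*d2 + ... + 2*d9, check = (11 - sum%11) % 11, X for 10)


Weighted sum: 175
175 mod 11 = 10

Check digit: 1


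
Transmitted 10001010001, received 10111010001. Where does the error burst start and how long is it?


XOR: 00110000000

Burst at position 2, length 2


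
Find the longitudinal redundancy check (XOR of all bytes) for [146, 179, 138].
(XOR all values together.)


XOR chain: 146 ^ 179 ^ 138 = 171

171


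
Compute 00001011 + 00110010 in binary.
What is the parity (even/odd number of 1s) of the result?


00001011 = 11
00110010 = 50
Sum = 61 = 111101
1s count = 5

odd parity (5 ones in 111101)


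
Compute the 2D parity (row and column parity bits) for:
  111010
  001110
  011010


Row parities: 011
Column parities: 101110

Row P: 011, Col P: 101110, Corner: 0


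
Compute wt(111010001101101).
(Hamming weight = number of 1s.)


Counting 1s in 111010001101101

9


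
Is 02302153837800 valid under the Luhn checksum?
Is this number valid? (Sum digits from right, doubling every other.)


Luhn sum = 40
40 mod 10 = 0

Valid (Luhn sum mod 10 = 0)


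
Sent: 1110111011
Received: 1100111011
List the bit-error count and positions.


XOR: 0010000000

1 error(s) at position(s): 2


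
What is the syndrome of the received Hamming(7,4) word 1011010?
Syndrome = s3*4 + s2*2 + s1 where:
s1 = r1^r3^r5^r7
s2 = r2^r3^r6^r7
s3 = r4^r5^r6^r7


s1=0, s2=0, s3=0

Syndrome = 0 (no error)


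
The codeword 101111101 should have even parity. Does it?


Number of 1s: 7

No, parity error (7 ones)


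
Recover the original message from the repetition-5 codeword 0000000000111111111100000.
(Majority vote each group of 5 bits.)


Groups: 00000, 00000, 11111, 11111, 00000
Majority votes: 00110

00110


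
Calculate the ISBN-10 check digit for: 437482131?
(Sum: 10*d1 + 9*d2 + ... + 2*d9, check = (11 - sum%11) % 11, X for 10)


Weighted sum: 224
224 mod 11 = 4

Check digit: 7


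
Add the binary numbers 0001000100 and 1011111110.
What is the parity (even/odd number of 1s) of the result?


0001000100 = 68
1011111110 = 766
Sum = 834 = 1101000010
1s count = 4

even parity (4 ones in 1101000010)


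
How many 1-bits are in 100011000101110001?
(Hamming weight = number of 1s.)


Counting 1s in 100011000101110001

8


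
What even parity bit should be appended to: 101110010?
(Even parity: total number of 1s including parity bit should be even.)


Number of 1s in data: 5
Parity bit: 1

1


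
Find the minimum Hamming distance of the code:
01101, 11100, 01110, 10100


Comparing all pairs, minimum distance: 1
Can detect 0 errors, correct 0 errors

1


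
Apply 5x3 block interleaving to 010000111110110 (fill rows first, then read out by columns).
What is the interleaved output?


Matrix:
  010
  000
  111
  110
  110
Read columns: 001111011100100

001111011100100


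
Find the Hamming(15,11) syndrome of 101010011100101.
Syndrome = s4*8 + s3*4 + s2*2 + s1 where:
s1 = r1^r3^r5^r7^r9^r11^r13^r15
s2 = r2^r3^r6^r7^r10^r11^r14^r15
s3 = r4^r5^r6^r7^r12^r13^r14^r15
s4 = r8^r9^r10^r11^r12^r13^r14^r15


s1=0, s2=1, s3=1, s4=1

Syndrome = 14 (error at position 14)


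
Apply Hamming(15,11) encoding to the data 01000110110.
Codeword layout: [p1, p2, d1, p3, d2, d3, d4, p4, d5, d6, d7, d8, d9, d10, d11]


Parity bits: p1=1, p2=1, p3=1, p4=0

110110000110110


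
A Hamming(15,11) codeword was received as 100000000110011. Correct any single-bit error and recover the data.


Syndrome = 1: error at position 1

Data: 00000110011 (corrected bit 1)


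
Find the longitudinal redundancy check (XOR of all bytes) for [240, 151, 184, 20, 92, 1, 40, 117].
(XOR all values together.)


XOR chain: 240 ^ 151 ^ 184 ^ 20 ^ 92 ^ 1 ^ 40 ^ 117 = 203

203


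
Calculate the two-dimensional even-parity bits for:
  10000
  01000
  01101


Row parities: 111
Column parities: 10101

Row P: 111, Col P: 10101, Corner: 1


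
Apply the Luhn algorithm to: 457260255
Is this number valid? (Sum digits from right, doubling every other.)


Luhn sum = 30
30 mod 10 = 0

Valid (Luhn sum mod 10 = 0)


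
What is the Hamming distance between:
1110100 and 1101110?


XOR: 0011010
Count of 1s: 3

3


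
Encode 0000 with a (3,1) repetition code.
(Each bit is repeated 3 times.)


Each bit -> 3 copies

000000000000


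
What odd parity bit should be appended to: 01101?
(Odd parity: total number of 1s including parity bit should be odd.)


Number of 1s in data: 3
Parity bit: 0

0


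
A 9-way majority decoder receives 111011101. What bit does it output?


Ones: 7 out of 9
Threshold: 5

1 (7/9 voted 1)


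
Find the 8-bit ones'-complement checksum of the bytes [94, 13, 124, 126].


Sum = 357 mod 256 = 101
Complement = 154

154


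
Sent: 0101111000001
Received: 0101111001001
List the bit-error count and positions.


XOR: 0000000001000

1 error(s) at position(s): 9


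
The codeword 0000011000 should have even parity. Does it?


Number of 1s: 2

Yes, parity is correct (2 ones)


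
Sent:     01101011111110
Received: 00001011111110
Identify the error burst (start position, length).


XOR: 01100000000000

Burst at position 1, length 2


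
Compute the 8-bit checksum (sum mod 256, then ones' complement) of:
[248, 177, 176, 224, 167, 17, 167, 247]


Sum = 1423 mod 256 = 143
Complement = 112

112


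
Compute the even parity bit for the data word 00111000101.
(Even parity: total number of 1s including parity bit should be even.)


Number of 1s in data: 5
Parity bit: 1

1


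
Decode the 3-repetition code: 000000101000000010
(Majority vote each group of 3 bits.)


Groups: 000, 000, 101, 000, 000, 010
Majority votes: 001000

001000


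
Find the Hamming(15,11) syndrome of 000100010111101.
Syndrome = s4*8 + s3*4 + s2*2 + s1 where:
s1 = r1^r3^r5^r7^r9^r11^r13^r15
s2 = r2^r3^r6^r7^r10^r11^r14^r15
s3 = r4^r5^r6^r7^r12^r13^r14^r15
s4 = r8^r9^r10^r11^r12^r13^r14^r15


s1=1, s2=1, s3=0, s4=0

Syndrome = 3 (error at position 3)


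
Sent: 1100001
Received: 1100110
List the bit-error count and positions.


XOR: 0000111

3 error(s) at position(s): 4, 5, 6


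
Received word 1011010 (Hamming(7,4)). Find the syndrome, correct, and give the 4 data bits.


Syndrome = 0: no error detected

Data: 1010 (no errors)


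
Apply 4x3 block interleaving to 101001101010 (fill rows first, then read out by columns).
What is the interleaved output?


Matrix:
  101
  001
  101
  010
Read columns: 101000011110

101000011110


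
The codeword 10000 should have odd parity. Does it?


Number of 1s: 1

Yes, parity is correct (1 ones)


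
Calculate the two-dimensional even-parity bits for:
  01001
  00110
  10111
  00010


Row parities: 0001
Column parities: 11010

Row P: 0001, Col P: 11010, Corner: 1


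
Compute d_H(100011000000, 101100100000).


XOR: 001111100000
Count of 1s: 5

5


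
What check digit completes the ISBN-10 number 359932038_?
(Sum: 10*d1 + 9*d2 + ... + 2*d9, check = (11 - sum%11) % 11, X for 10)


Weighted sum: 263
263 mod 11 = 10

Check digit: 1


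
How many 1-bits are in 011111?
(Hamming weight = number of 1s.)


Counting 1s in 011111

5


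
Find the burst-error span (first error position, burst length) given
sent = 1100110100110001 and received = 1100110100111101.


XOR: 0000000000001100

Burst at position 12, length 2


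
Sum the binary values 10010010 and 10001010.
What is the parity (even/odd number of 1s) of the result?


10010010 = 146
10001010 = 138
Sum = 284 = 100011100
1s count = 4

even parity (4 ones in 100011100)


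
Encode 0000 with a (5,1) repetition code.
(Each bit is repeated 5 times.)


Each bit -> 5 copies

00000000000000000000


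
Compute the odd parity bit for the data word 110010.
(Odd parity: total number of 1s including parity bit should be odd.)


Number of 1s in data: 3
Parity bit: 0

0


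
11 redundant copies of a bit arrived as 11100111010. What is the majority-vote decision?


Ones: 7 out of 11
Threshold: 6

1 (7/11 voted 1)


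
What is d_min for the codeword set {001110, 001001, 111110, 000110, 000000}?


Comparing all pairs, minimum distance: 1
Can detect 0 errors, correct 0 errors

1


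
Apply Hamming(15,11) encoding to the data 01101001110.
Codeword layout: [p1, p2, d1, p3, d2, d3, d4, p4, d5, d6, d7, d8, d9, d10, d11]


Parity bits: p1=1, p2=0, p3=1, p4=0

100111001001110


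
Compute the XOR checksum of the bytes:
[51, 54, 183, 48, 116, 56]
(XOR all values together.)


XOR chain: 51 ^ 54 ^ 183 ^ 48 ^ 116 ^ 56 = 206

206


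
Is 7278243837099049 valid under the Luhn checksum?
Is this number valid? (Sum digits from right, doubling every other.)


Luhn sum = 90
90 mod 10 = 0

Valid (Luhn sum mod 10 = 0)


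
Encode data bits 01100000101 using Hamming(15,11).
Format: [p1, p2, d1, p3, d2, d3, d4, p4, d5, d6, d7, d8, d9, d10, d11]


Parity bits: p1=1, p2=0, p3=0, p4=0

100011000000101


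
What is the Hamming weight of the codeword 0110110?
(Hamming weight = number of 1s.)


Counting 1s in 0110110

4


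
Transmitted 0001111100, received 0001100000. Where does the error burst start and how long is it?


XOR: 0000011100

Burst at position 5, length 3


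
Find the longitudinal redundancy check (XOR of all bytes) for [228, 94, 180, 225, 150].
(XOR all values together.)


XOR chain: 228 ^ 94 ^ 180 ^ 225 ^ 150 = 121

121


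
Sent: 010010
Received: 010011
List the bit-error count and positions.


XOR: 000001

1 error(s) at position(s): 5


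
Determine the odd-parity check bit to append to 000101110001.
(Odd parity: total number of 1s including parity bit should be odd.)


Number of 1s in data: 5
Parity bit: 0

0


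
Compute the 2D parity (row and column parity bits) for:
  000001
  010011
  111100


Row parities: 110
Column parities: 101110

Row P: 110, Col P: 101110, Corner: 0


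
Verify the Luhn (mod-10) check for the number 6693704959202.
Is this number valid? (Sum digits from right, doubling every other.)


Luhn sum = 62
62 mod 10 = 2

Invalid (Luhn sum mod 10 = 2)


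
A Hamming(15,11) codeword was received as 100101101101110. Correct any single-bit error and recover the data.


Syndrome = 8: error at position 8

Data: 00111101110 (corrected bit 8)


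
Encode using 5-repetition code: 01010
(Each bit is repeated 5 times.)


Each bit -> 5 copies

0000011111000001111100000


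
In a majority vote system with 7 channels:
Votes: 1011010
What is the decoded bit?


Ones: 4 out of 7
Threshold: 4

1 (4/7 voted 1)


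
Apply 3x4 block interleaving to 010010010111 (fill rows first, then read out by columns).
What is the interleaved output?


Matrix:
  0100
  1001
  0111
Read columns: 010101001011

010101001011


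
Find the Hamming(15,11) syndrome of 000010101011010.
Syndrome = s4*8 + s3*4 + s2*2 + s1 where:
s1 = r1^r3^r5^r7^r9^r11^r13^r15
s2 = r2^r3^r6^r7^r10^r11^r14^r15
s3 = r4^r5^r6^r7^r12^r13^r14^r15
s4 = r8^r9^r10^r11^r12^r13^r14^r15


s1=0, s2=1, s3=0, s4=0

Syndrome = 2 (error at position 2)


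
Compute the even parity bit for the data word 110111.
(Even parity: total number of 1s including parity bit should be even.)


Number of 1s in data: 5
Parity bit: 1

1


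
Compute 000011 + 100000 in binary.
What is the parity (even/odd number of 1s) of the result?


000011 = 3
100000 = 32
Sum = 35 = 100011
1s count = 3

odd parity (3 ones in 100011)


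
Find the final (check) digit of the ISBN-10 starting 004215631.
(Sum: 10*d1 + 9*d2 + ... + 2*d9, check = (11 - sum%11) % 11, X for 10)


Weighted sum: 112
112 mod 11 = 2

Check digit: 9


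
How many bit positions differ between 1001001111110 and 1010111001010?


XOR: 0011110110100
Count of 1s: 7

7


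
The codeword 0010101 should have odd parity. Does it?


Number of 1s: 3

Yes, parity is correct (3 ones)


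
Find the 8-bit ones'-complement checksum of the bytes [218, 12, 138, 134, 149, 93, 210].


Sum = 954 mod 256 = 186
Complement = 69

69


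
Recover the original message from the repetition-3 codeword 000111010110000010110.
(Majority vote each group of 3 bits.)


Groups: 000, 111, 010, 110, 000, 010, 110
Majority votes: 0101001

0101001


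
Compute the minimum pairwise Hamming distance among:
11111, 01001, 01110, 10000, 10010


Comparing all pairs, minimum distance: 1
Can detect 0 errors, correct 0 errors

1


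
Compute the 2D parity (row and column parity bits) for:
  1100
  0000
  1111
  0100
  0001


Row parities: 00011
Column parities: 0110

Row P: 00011, Col P: 0110, Corner: 0


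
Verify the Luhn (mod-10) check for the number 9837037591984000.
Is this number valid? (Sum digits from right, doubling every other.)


Luhn sum = 78
78 mod 10 = 8

Invalid (Luhn sum mod 10 = 8)


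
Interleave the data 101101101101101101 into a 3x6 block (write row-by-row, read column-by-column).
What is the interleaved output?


Matrix:
  101101
  101101
  101101
Read columns: 111000111111000111

111000111111000111


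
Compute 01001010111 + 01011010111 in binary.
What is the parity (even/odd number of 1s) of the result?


01001010111 = 599
01011010111 = 727
Sum = 1326 = 10100101110
1s count = 6

even parity (6 ones in 10100101110)


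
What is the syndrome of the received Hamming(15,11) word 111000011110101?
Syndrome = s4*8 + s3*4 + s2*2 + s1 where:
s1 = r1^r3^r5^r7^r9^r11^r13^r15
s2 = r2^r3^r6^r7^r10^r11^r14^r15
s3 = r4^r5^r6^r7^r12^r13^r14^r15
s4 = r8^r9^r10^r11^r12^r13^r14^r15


s1=0, s2=1, s3=0, s4=0

Syndrome = 2 (error at position 2)


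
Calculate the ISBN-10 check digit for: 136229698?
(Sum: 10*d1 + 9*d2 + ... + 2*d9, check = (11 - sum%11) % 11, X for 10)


Weighted sum: 223
223 mod 11 = 3

Check digit: 8


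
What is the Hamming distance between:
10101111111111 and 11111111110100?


XOR: 01010000001011
Count of 1s: 5

5


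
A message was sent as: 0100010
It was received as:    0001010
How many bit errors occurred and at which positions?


XOR: 0101000

2 error(s) at position(s): 1, 3


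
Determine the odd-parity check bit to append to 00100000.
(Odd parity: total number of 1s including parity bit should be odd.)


Number of 1s in data: 1
Parity bit: 0

0


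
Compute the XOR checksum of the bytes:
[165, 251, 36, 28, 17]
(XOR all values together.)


XOR chain: 165 ^ 251 ^ 36 ^ 28 ^ 17 = 119

119


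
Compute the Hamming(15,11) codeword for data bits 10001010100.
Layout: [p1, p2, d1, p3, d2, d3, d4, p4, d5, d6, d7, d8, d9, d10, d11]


Parity bits: p1=0, p2=0, p3=1, p4=1

001100011010100


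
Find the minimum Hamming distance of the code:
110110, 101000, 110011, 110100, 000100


Comparing all pairs, minimum distance: 1
Can detect 0 errors, correct 0 errors

1


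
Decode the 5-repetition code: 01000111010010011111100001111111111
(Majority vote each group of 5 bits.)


Groups: 01000, 11101, 00100, 11111, 10000, 11111, 11111
Majority votes: 0101011

0101011


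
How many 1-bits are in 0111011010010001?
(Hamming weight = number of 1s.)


Counting 1s in 0111011010010001

8


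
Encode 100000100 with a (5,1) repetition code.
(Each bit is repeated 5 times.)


Each bit -> 5 copies

111110000000000000000000000000111110000000000


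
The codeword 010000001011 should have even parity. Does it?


Number of 1s: 4

Yes, parity is correct (4 ones)


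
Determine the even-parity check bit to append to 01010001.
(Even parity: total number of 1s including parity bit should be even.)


Number of 1s in data: 3
Parity bit: 1

1


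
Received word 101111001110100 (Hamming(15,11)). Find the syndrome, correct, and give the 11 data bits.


Syndrome = 0: no error detected

Data: 11101110100 (no errors)


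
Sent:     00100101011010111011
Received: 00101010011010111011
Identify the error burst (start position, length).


XOR: 00001111000000000000

Burst at position 4, length 4


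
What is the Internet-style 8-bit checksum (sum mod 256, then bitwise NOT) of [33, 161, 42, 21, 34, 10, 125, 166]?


Sum = 592 mod 256 = 80
Complement = 175

175


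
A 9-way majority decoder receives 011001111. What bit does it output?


Ones: 6 out of 9
Threshold: 5

1 (6/9 voted 1)


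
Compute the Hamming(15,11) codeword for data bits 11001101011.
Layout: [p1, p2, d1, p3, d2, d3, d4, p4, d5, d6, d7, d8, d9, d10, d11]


Parity bits: p1=0, p2=0, p3=0, p4=1

001010011101011


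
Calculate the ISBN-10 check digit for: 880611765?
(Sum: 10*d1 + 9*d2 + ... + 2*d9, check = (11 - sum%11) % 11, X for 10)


Weighted sum: 261
261 mod 11 = 8

Check digit: 3


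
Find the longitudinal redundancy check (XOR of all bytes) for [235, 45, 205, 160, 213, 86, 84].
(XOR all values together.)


XOR chain: 235 ^ 45 ^ 205 ^ 160 ^ 213 ^ 86 ^ 84 = 124

124


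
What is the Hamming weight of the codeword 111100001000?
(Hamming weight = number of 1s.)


Counting 1s in 111100001000

5


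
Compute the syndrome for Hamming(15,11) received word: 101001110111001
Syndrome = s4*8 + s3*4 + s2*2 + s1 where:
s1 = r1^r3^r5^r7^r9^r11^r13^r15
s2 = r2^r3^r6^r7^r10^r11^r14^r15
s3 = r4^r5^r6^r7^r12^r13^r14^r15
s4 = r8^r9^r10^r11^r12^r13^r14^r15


s1=1, s2=0, s3=0, s4=1

Syndrome = 9 (error at position 9)


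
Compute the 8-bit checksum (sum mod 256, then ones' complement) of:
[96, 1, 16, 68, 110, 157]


Sum = 448 mod 256 = 192
Complement = 63

63


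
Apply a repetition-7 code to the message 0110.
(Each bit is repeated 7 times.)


Each bit -> 7 copies

0000000111111111111110000000


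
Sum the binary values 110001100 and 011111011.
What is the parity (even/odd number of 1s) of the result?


110001100 = 396
011111011 = 251
Sum = 647 = 1010000111
1s count = 5

odd parity (5 ones in 1010000111)


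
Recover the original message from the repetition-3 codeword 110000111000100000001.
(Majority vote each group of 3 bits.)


Groups: 110, 000, 111, 000, 100, 000, 001
Majority votes: 1010000

1010000


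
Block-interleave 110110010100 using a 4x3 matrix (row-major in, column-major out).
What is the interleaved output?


Matrix:
  110
  110
  010
  100
Read columns: 110111100000

110111100000


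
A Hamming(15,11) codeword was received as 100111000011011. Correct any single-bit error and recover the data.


Syndrome = 0: no error detected

Data: 01100011011 (no errors)


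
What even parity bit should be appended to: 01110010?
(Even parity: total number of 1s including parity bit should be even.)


Number of 1s in data: 4
Parity bit: 0

0


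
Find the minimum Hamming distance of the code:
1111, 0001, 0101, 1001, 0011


Comparing all pairs, minimum distance: 1
Can detect 0 errors, correct 0 errors

1


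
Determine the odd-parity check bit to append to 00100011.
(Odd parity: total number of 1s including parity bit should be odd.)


Number of 1s in data: 3
Parity bit: 0

0


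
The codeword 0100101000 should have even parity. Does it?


Number of 1s: 3

No, parity error (3 ones)


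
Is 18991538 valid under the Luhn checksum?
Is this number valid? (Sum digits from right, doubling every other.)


Luhn sum = 49
49 mod 10 = 9

Invalid (Luhn sum mod 10 = 9)


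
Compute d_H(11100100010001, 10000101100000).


XOR: 01100001110001
Count of 1s: 6

6


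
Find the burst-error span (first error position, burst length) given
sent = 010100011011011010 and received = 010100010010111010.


XOR: 000000001001100000

Burst at position 8, length 5


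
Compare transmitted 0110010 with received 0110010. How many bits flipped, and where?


XOR: 0000000

0 errors (received matches sent)


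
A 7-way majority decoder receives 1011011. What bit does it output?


Ones: 5 out of 7
Threshold: 4

1 (5/7 voted 1)


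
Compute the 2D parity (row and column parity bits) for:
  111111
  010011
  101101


Row parities: 010
Column parities: 000001

Row P: 010, Col P: 000001, Corner: 1


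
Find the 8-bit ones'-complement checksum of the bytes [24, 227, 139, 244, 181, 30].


Sum = 845 mod 256 = 77
Complement = 178

178


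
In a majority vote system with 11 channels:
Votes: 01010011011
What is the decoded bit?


Ones: 6 out of 11
Threshold: 6

1 (6/11 voted 1)


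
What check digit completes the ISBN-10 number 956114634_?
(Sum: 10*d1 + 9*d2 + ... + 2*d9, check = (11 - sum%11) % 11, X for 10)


Weighted sum: 257
257 mod 11 = 4

Check digit: 7


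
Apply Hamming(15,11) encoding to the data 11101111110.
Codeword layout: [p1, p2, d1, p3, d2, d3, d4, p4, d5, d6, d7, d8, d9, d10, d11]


Parity bits: p1=1, p2=1, p3=1, p4=0

111111001111110


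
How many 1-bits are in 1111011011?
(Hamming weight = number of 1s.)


Counting 1s in 1111011011

8


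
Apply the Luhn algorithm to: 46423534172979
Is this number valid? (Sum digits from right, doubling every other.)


Luhn sum = 81
81 mod 10 = 1

Invalid (Luhn sum mod 10 = 1)


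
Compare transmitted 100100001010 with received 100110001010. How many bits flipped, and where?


XOR: 000010000000

1 error(s) at position(s): 4


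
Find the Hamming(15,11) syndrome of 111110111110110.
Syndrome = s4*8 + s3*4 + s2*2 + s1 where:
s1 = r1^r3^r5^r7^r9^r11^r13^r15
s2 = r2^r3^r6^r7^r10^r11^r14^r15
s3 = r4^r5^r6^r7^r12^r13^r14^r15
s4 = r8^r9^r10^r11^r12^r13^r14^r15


s1=1, s2=0, s3=1, s4=0

Syndrome = 5 (error at position 5)


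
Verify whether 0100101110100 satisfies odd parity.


Number of 1s: 6

No, parity error (6 ones)


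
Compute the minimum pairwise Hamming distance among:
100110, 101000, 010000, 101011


Comparing all pairs, minimum distance: 2
Can detect 1 errors, correct 0 errors

2


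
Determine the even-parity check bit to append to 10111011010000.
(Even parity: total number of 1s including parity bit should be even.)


Number of 1s in data: 7
Parity bit: 1

1


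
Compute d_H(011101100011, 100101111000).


XOR: 111000011011
Count of 1s: 7

7


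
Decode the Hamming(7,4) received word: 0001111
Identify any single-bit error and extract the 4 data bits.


Syndrome = 0: no error detected

Data: 0111 (no errors)


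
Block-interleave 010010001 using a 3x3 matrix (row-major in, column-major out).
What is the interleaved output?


Matrix:
  010
  010
  001
Read columns: 000110001

000110001


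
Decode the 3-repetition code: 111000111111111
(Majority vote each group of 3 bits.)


Groups: 111, 000, 111, 111, 111
Majority votes: 10111

10111


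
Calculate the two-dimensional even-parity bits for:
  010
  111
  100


Row parities: 111
Column parities: 001

Row P: 111, Col P: 001, Corner: 1


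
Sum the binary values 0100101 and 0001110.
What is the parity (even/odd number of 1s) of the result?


0100101 = 37
0001110 = 14
Sum = 51 = 110011
1s count = 4

even parity (4 ones in 110011)


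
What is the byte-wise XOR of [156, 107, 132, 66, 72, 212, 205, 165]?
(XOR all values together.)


XOR chain: 156 ^ 107 ^ 132 ^ 66 ^ 72 ^ 212 ^ 205 ^ 165 = 197

197


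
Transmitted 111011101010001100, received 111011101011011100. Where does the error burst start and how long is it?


XOR: 000000000001010000

Burst at position 11, length 3


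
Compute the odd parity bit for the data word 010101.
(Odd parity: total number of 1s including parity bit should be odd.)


Number of 1s in data: 3
Parity bit: 0

0


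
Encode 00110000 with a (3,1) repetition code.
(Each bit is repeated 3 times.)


Each bit -> 3 copies

000000111111000000000000


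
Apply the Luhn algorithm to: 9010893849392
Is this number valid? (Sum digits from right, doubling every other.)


Luhn sum = 64
64 mod 10 = 4

Invalid (Luhn sum mod 10 = 4)


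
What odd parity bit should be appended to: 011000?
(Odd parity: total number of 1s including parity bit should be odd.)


Number of 1s in data: 2
Parity bit: 1

1


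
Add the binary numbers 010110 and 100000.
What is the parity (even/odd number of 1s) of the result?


010110 = 22
100000 = 32
Sum = 54 = 110110
1s count = 4

even parity (4 ones in 110110)


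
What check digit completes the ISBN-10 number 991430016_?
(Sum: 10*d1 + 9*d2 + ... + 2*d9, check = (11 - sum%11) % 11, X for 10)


Weighted sum: 240
240 mod 11 = 9

Check digit: 2


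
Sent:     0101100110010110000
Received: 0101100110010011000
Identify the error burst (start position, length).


XOR: 0000000000000101000

Burst at position 13, length 3


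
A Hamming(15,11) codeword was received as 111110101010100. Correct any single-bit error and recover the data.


Syndrome = 9: error at position 9

Data: 11010010100 (corrected bit 9)


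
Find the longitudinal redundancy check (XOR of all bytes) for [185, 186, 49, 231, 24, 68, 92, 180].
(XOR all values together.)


XOR chain: 185 ^ 186 ^ 49 ^ 231 ^ 24 ^ 68 ^ 92 ^ 180 = 97

97


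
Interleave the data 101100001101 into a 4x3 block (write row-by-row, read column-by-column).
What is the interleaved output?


Matrix:
  101
  100
  001
  101
Read columns: 110100001011

110100001011


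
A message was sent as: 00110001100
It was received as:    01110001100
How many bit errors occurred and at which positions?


XOR: 01000000000

1 error(s) at position(s): 1


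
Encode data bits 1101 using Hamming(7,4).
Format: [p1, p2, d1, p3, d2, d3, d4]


Parity bits: p1=1, p2=0, p3=0

1010101


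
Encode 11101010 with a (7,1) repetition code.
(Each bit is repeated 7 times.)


Each bit -> 7 copies

11111111111111111111100000001111111000000011111110000000


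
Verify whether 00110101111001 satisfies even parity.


Number of 1s: 8

Yes, parity is correct (8 ones)


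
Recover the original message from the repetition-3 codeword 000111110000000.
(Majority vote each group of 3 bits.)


Groups: 000, 111, 110, 000, 000
Majority votes: 01100

01100


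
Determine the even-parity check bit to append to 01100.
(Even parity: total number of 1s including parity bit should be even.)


Number of 1s in data: 2
Parity bit: 0

0


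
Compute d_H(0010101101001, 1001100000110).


XOR: 1011001101111
Count of 1s: 9

9


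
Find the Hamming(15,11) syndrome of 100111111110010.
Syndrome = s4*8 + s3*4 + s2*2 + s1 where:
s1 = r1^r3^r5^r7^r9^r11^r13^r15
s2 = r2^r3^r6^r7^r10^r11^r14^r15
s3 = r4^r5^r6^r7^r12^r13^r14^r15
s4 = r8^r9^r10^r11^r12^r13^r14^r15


s1=1, s2=1, s3=1, s4=1

Syndrome = 15 (error at position 15)


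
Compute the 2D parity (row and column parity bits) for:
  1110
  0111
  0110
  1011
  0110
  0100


Row parities: 110101
Column parities: 0110

Row P: 110101, Col P: 0110, Corner: 0


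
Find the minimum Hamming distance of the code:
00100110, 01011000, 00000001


Comparing all pairs, minimum distance: 4
Can detect 3 errors, correct 1 errors

4


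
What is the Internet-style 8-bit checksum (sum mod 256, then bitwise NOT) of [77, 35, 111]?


Sum = 223 mod 256 = 223
Complement = 32

32


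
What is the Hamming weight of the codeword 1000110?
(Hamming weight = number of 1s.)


Counting 1s in 1000110

3


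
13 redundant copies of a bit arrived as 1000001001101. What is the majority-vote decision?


Ones: 5 out of 13
Threshold: 7

0 (5/13 voted 1)


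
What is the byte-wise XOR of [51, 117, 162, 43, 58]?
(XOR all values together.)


XOR chain: 51 ^ 117 ^ 162 ^ 43 ^ 58 = 245

245


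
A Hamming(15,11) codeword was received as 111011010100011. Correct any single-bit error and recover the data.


Syndrome = 0: no error detected

Data: 11100100011 (no errors)


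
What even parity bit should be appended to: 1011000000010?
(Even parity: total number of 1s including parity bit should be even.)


Number of 1s in data: 4
Parity bit: 0

0


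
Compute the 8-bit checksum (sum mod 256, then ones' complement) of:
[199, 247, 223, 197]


Sum = 866 mod 256 = 98
Complement = 157

157


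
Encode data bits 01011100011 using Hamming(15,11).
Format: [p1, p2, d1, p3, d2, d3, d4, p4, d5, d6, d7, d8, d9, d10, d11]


Parity bits: p1=0, p2=0, p3=0, p4=0

000010101100011


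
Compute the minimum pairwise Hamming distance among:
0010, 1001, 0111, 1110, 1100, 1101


Comparing all pairs, minimum distance: 1
Can detect 0 errors, correct 0 errors

1


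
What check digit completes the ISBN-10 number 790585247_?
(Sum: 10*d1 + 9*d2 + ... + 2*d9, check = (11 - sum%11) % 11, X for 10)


Weighted sum: 293
293 mod 11 = 7

Check digit: 4


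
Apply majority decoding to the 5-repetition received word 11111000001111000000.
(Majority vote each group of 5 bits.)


Groups: 11111, 00000, 11110, 00000
Majority votes: 1010

1010


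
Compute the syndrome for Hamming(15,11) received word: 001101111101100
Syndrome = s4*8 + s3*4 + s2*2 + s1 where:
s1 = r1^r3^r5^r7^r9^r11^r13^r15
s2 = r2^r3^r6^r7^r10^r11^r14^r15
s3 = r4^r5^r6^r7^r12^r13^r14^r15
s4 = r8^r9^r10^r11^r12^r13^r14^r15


s1=0, s2=0, s3=1, s4=1

Syndrome = 12 (error at position 12)


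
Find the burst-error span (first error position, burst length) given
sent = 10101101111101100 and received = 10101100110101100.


XOR: 00000001001000000

Burst at position 7, length 4


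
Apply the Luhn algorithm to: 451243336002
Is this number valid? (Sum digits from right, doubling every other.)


Luhn sum = 42
42 mod 10 = 2

Invalid (Luhn sum mod 10 = 2)


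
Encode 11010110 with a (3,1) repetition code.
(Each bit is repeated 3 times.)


Each bit -> 3 copies

111111000111000111111000


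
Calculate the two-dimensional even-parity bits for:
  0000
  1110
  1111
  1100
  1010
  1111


Row parities: 010000
Column parities: 1000

Row P: 010000, Col P: 1000, Corner: 1


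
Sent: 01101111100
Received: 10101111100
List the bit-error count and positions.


XOR: 11000000000

2 error(s) at position(s): 0, 1


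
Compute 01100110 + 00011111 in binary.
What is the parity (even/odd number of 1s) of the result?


01100110 = 102
00011111 = 31
Sum = 133 = 10000101
1s count = 3

odd parity (3 ones in 10000101)


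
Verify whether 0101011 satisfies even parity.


Number of 1s: 4

Yes, parity is correct (4 ones)


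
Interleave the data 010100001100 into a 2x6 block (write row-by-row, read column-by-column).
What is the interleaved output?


Matrix:
  010100
  001100
Read columns: 001001110000

001001110000
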